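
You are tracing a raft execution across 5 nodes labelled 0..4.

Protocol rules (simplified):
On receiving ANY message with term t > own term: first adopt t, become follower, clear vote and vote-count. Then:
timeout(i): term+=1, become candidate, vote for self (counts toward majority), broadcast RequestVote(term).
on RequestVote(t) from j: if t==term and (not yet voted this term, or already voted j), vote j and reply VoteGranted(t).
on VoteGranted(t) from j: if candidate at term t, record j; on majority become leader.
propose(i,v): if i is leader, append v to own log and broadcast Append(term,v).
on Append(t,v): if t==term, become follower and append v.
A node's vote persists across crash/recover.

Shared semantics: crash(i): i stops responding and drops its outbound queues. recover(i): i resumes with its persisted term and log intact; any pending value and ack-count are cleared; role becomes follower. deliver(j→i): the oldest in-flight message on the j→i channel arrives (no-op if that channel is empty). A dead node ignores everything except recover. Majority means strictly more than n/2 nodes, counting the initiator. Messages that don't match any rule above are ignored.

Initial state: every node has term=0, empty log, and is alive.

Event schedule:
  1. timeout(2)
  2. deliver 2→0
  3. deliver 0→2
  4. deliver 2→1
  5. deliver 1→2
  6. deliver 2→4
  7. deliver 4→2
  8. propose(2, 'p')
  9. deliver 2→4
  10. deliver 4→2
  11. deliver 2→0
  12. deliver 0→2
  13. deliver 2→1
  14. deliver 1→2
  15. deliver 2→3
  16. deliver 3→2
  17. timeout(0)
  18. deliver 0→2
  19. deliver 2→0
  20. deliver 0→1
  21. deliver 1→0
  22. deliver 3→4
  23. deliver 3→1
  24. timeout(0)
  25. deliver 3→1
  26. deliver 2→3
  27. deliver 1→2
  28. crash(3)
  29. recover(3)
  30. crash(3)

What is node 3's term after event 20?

1. timeout(2):  <2:cand t1 ->
2. deliver 2→0:  <0:foll t1 ->
3. deliver 0→2:  nop
4. deliver 2→1:  <1:foll t1 ->
5. deliver 1→2:  <2:lead t1 ->
6. deliver 2→4:  <4:foll t1 ->
7. deliver 4→2:  nop
8. propose(2,'p'):  <2:lead t1 p>
9. deliver 2→4:  <4:foll t1 p>
10. deliver 4→2:  nop
11. deliver 2→0:  <0:foll t1 p>
12. deliver 0→2:  nop
13. deliver 2→1:  <1:foll t1 p>
14. deliver 1→2:  nop
15. deliver 2→3:  <3:foll t1 ->
16. deliver 3→2:  nop
17. timeout(0):  <0:cand t2 p>
18. deliver 0→2:  <2:foll t2 p>
19. deliver 2→0:  nop
20. deliver 0→1:  <1:foll t2 p>

1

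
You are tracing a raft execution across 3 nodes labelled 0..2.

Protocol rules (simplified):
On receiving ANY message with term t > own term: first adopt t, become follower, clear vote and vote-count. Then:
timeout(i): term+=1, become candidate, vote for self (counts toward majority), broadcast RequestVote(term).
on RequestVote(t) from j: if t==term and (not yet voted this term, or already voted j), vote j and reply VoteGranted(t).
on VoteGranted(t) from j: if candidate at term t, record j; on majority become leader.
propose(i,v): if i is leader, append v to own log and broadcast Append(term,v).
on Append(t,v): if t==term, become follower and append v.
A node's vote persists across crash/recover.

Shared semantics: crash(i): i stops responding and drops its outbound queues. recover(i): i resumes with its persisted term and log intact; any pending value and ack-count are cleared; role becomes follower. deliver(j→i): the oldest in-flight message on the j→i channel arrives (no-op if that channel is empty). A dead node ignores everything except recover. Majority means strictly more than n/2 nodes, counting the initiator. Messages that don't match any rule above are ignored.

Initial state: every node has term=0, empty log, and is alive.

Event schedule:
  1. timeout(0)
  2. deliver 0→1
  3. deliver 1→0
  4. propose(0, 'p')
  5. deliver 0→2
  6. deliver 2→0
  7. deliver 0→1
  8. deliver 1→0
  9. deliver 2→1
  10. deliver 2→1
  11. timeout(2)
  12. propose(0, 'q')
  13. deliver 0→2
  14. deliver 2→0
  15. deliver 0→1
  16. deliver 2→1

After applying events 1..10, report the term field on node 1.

1. timeout(0):  <0:cand t1 ->
2. deliver 0→1:  <1:foll t1 ->
3. deliver 1→0:  <0:lead t1 ->
4. propose(0,'p'):  <0:lead t1 p>
5. deliver 0→2:  <2:foll t1 ->
6. deliver 2→0:  nop
7. deliver 0→1:  <1:foll t1 p>
8. deliver 1→0:  nop
9. deliver 2→1:  nop
10. deliver 2→1:  nop

1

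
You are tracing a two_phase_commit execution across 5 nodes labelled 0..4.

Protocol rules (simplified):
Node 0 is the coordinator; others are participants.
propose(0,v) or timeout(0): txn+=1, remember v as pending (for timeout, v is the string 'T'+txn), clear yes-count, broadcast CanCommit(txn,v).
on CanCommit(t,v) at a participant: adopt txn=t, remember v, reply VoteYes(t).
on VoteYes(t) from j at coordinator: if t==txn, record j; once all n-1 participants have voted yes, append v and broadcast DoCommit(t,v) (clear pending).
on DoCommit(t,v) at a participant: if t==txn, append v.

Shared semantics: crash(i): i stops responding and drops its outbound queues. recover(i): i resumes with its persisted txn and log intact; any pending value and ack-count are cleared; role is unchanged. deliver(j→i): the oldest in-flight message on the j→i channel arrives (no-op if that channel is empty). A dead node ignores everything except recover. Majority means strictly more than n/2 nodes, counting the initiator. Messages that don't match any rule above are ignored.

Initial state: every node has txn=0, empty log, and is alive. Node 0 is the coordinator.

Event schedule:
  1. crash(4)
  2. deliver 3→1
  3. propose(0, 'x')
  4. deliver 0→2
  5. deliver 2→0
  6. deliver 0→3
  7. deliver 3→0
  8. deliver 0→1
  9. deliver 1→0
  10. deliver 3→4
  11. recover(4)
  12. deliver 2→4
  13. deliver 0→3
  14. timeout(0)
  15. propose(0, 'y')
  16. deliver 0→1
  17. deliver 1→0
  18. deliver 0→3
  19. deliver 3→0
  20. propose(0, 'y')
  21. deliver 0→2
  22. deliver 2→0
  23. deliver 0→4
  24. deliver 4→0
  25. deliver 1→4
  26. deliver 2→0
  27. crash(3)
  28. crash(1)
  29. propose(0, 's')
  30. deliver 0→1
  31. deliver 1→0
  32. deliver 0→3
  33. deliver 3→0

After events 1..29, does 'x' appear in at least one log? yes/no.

no

1. crash(4):  <4:✗part t0 ->
2. deliver 3→1:  nop
3. propose(0,'x'):  <0:coor t1 ->
4. deliver 0→2:  <2:part t1 ->
5. deliver 2→0:  nop
6. deliver 0→3:  <3:part t1 ->
7. deliver 3→0:  nop
8. deliver 0→1:  <1:part t1 ->
9. deliver 1→0:  nop
10. deliver 3→4:  nop
11. recover(4):  <4:part t0 ->
12. deliver 2→4:  nop
13. deliver 0→3:  nop
14. timeout(0):  <0:coor t2 ->
15. propose(0,'y'):  <0:coor t3 ->
16. deliver 0→1:  <1:part t2 ->
17. deliver 1→0:  nop
18. deliver 0→3:  <3:part t2 ->
19. deliver 3→0:  nop
20. propose(0,'y'):  <0:coor t4 ->
21. deliver 0→2:  <2:part t2 ->
22. deliver 2→0:  nop
23. deliver 0→4:  <4:part t1 ->
24. deliver 4→0:  nop
25. deliver 1→4:  nop
26. deliver 2→0:  nop
27. crash(3):  <3:✗part t2 ->
28. crash(1):  <1:✗part t2 ->
29. propose(0,'s'):  <0:coor t5 ->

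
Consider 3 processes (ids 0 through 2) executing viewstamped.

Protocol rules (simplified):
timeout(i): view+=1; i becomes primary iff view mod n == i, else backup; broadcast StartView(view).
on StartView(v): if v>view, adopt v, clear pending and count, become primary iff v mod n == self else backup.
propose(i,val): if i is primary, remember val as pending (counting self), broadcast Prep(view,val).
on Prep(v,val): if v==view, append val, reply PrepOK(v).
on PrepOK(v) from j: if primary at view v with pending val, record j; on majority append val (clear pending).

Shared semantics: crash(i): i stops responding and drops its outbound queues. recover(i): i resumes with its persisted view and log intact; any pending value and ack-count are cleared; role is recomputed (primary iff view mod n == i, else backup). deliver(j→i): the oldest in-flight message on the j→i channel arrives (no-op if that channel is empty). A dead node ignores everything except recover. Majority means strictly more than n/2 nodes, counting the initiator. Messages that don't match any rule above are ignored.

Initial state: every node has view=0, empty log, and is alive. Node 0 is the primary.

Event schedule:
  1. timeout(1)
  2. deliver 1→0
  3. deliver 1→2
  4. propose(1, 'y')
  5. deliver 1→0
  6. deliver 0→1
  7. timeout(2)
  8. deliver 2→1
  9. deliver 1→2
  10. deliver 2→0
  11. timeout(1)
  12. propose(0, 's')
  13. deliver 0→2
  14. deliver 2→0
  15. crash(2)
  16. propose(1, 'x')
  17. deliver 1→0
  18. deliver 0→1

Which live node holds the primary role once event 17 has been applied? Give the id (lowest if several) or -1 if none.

step 1 timeout(1): 1={prim,v=1,log=-}
step 2 deliver 1→0: 0={back,v=1,log=-}
step 3 deliver 1→2: 2={back,v=1,log=-}
step 4 propose(1,'y'): —
step 5 deliver 1→0: 0={back,v=1,log=y}
step 6 deliver 0→1: 1={prim,v=1,log=y}
step 7 timeout(2): 2={prim,v=2,log=-}
step 8 deliver 2→1: 1={back,v=2,log=y}
step 9 deliver 1→2: —
step 10 deliver 2→0: 0={back,v=2,log=y}
step 11 timeout(1): 1={back,v=3,log=y}
step 12 propose(0,'s'): —
step 13 deliver 0→2: —
step 14 deliver 2→0: —
step 15 crash(2): 2={✗prim,v=2,log=-}
step 16 propose(1,'x'): —
step 17 deliver 1→0: 0={prim,v=3,log=y}

0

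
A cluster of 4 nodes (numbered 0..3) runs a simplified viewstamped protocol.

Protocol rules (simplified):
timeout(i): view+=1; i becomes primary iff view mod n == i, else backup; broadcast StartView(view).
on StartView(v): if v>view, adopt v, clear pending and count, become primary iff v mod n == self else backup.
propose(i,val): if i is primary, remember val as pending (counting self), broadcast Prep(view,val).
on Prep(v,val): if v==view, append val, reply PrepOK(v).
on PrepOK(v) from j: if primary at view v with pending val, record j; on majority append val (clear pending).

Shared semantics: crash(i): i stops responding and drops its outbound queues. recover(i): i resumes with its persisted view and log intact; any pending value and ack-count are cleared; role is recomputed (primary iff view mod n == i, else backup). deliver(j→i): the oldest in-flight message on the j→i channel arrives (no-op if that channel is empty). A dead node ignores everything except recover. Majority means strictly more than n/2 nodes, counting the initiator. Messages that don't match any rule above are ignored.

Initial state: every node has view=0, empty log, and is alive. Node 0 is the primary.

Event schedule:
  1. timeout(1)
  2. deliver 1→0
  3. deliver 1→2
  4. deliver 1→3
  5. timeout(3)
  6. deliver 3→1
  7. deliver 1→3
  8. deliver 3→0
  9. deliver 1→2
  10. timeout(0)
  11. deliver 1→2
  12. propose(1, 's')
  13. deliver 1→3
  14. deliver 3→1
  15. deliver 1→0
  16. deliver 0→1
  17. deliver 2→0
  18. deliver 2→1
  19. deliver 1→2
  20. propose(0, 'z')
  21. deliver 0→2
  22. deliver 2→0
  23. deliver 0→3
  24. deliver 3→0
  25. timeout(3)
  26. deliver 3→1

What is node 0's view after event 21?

[1] timeout(1) → N1(prim v1 [-])
[2] deliver 1→0 → N0(back v1 [-])
[3] deliver 1→2 → N2(back v1 [-])
[4] deliver 1→3 → N3(back v1 [-])
[5] timeout(3) → N3(back v2 [-])
[6] deliver 3→1 → N1(back v2 [-])
[7] deliver 1→3 → ∅
[8] deliver 3→0 → N0(back v2 [-])
[9] deliver 1→2 → ∅
[10] timeout(0) → N0(back v3 [-])
[11] deliver 1→2 → ∅
[12] propose(1,'s') → ∅
[13] deliver 1→3 → ∅
[14] deliver 3→1 → ∅
[15] deliver 1→0 → ∅
[16] deliver 0→1 → N1(back v3 [-])
[17] deliver 2→0 → ∅
[18] deliver 2→1 → ∅
[19] deliver 1→2 → ∅
[20] propose(0,'z') → ∅
[21] deliver 0→2 → N2(back v3 [-])

3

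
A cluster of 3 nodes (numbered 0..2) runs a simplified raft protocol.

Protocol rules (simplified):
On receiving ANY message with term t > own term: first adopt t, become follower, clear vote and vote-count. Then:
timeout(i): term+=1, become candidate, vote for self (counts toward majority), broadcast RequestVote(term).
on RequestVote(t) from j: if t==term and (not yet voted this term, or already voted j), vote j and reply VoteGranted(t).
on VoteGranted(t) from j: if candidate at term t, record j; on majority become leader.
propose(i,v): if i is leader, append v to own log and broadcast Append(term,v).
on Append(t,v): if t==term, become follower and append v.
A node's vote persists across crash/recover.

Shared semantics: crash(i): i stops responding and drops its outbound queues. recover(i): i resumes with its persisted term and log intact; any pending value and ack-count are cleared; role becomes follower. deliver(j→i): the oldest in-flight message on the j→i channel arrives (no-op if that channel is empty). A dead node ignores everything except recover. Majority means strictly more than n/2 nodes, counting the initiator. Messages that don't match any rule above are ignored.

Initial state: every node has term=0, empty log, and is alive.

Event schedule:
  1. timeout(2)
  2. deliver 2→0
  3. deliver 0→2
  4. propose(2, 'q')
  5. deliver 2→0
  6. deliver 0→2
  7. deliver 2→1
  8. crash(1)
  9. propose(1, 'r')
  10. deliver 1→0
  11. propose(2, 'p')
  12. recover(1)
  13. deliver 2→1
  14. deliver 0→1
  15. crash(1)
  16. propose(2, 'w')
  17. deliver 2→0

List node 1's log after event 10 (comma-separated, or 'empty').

[1] timeout(2) → N2(cand t1 [-])
[2] deliver 2→0 → N0(foll t1 [-])
[3] deliver 0→2 → N2(lead t1 [-])
[4] propose(2,'q') → N2(lead t1 [q])
[5] deliver 2→0 → N0(foll t1 [q])
[6] deliver 0→2 → ∅
[7] deliver 2→1 → N1(foll t1 [-])
[8] crash(1) → N1(✗foll t1 [-])
[9] propose(1,'r') → ∅
[10] deliver 1→0 → ∅

empty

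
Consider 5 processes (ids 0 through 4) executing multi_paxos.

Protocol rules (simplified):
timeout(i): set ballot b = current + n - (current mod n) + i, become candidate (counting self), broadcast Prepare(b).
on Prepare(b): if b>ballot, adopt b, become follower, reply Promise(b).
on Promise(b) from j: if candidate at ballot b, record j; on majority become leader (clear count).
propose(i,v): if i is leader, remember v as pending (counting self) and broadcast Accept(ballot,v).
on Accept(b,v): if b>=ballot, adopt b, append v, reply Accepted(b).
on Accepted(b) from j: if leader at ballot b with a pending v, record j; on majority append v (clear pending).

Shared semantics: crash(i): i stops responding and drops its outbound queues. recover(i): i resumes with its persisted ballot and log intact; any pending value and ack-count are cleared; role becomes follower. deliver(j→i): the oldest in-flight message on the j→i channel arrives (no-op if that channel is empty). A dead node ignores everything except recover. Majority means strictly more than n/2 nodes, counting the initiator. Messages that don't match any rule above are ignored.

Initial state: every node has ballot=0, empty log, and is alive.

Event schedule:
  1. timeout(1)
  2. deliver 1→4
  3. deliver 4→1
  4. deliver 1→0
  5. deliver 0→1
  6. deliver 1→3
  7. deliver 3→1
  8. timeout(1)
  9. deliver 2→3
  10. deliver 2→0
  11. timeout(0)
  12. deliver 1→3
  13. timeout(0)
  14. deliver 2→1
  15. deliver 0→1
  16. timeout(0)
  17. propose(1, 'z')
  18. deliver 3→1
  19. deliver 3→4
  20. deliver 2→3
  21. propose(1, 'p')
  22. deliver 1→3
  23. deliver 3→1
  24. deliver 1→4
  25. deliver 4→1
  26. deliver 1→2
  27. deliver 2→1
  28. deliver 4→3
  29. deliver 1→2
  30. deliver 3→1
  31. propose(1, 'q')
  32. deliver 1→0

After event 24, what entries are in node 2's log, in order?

[1] timeout(1) → N1(cand b6 [-])
[2] deliver 1→4 → N4(foll b6 [-])
[3] deliver 4→1 → ∅
[4] deliver 1→0 → N0(foll b6 [-])
[5] deliver 0→1 → N1(lead b6 [-])
[6] deliver 1→3 → N3(foll b6 [-])
[7] deliver 3→1 → ∅
[8] timeout(1) → N1(cand b11 [-])
[9] deliver 2→3 → ∅
[10] deliver 2→0 → ∅
[11] timeout(0) → N0(cand b10 [-])
[12] deliver 1→3 → N3(foll b11 [-])
[13] timeout(0) → N0(cand b15 [-])
[14] deliver 2→1 → ∅
[15] deliver 0→1 → ∅
[16] timeout(0) → N0(cand b20 [-])
[17] propose(1,'z') → ∅
[18] deliver 3→1 → ∅
[19] deliver 3→4 → ∅
[20] deliver 2→3 → ∅
[21] propose(1,'p') → ∅
[22] deliver 1→3 → ∅
[23] deliver 3→1 → ∅
[24] deliver 1→4 → N4(foll b11 [-])

empty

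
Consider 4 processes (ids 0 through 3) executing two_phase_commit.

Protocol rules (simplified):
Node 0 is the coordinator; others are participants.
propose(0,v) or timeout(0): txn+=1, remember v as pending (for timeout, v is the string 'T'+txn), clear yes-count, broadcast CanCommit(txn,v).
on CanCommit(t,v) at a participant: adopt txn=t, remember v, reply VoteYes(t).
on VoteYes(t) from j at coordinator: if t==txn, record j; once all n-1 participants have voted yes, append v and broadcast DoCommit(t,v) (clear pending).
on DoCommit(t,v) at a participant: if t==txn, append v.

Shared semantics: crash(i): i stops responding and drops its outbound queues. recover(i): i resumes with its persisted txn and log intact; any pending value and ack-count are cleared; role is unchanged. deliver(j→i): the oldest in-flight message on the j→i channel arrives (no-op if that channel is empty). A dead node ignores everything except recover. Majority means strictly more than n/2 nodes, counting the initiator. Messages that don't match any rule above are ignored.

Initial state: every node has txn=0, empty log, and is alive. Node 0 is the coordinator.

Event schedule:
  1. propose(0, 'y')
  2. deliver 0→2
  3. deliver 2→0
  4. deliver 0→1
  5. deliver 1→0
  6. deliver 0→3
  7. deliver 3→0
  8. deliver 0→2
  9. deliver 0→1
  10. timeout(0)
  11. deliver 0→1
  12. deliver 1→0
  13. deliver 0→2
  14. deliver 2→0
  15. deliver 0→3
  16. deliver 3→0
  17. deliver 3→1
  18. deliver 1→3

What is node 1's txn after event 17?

[1] propose(0,'y') → N0(coor t1 [-])
[2] deliver 0→2 → N2(part t1 [-])
[3] deliver 2→0 → ∅
[4] deliver 0→1 → N1(part t1 [-])
[5] deliver 1→0 → ∅
[6] deliver 0→3 → N3(part t1 [-])
[7] deliver 3→0 → N0(coor t1 [y])
[8] deliver 0→2 → N2(part t1 [y])
[9] deliver 0→1 → N1(part t1 [y])
[10] timeout(0) → N0(coor t2 [y])
[11] deliver 0→1 → N1(part t2 [y])
[12] deliver 1→0 → ∅
[13] deliver 0→2 → N2(part t2 [y])
[14] deliver 2→0 → ∅
[15] deliver 0→3 → N3(part t1 [y])
[16] deliver 3→0 → ∅
[17] deliver 3→1 → ∅

2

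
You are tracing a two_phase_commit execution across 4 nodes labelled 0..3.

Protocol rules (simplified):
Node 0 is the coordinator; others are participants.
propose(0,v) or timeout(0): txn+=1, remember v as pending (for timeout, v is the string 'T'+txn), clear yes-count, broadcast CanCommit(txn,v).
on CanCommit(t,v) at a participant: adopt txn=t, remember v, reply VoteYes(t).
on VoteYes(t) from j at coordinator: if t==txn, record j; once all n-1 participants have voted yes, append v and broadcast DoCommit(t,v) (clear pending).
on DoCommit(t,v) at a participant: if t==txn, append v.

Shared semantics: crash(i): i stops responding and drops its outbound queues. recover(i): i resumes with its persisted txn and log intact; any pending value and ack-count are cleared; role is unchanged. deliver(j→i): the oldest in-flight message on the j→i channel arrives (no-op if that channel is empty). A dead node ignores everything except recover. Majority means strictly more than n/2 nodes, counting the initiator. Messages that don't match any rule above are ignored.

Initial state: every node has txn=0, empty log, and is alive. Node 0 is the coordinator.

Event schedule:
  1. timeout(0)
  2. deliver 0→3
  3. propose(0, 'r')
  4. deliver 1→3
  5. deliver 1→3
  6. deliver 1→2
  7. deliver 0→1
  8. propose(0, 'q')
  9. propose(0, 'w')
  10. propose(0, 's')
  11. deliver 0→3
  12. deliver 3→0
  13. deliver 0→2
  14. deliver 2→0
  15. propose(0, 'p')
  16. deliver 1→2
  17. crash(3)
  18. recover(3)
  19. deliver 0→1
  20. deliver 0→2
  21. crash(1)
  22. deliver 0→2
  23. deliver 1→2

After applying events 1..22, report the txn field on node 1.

2

1. timeout(0):  <0:coor t1 ->
2. deliver 0→3:  <3:part t1 ->
3. propose(0,'r'):  <0:coor t2 ->
4. deliver 1→3:  nop
5. deliver 1→3:  nop
6. deliver 1→2:  nop
7. deliver 0→1:  <1:part t1 ->
8. propose(0,'q'):  <0:coor t3 ->
9. propose(0,'w'):  <0:coor t4 ->
10. propose(0,'s'):  <0:coor t5 ->
11. deliver 0→3:  <3:part t2 ->
12. deliver 3→0:  nop
13. deliver 0→2:  <2:part t1 ->
14. deliver 2→0:  nop
15. propose(0,'p'):  <0:coor t6 ->
16. deliver 1→2:  nop
17. crash(3):  <3:✗part t2 ->
18. recover(3):  <3:part t2 ->
19. deliver 0→1:  <1:part t2 ->
20. deliver 0→2:  <2:part t2 ->
21. crash(1):  <1:✗part t2 ->
22. deliver 0→2:  <2:part t3 ->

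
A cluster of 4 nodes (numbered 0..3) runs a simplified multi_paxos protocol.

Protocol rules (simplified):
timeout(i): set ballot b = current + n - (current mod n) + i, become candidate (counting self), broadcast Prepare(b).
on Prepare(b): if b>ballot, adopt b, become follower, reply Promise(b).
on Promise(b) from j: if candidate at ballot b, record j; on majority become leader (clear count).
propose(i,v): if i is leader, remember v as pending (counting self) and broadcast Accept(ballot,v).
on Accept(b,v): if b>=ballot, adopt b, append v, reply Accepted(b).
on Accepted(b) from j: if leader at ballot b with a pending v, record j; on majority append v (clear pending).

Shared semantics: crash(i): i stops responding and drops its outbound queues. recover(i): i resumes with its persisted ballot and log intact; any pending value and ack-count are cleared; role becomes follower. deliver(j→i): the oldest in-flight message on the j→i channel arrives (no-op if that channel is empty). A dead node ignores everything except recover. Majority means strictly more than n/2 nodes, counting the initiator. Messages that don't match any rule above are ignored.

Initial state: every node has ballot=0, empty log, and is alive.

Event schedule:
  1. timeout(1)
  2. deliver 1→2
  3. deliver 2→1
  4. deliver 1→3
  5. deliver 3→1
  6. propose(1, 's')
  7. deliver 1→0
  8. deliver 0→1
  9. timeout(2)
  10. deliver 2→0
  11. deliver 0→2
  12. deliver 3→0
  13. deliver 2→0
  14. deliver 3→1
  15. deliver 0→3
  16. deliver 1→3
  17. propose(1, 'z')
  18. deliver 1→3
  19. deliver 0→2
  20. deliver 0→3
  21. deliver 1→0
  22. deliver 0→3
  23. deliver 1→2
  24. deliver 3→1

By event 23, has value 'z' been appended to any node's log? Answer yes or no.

1. timeout(1):  <1:cand b5 ->
2. deliver 1→2:  <2:foll b5 ->
3. deliver 2→1:  nop
4. deliver 1→3:  <3:foll b5 ->
5. deliver 3→1:  <1:lead b5 ->
6. propose(1,'s'):  nop
7. deliver 1→0:  <0:foll b5 ->
8. deliver 0→1:  nop
9. timeout(2):  <2:cand b10 ->
10. deliver 2→0:  <0:foll b10 ->
11. deliver 0→2:  nop
12. deliver 3→0:  nop
13. deliver 2→0:  nop
14. deliver 3→1:  nop
15. deliver 0→3:  nop
16. deliver 1→3:  <3:foll b5 s>
17. propose(1,'z'):  nop
18. deliver 1→3:  <3:foll b5 s,z>
19. deliver 0→2:  nop
20. deliver 0→3:  nop
21. deliver 1→0:  nop
22. deliver 0→3:  nop
23. deliver 1→2:  nop

yes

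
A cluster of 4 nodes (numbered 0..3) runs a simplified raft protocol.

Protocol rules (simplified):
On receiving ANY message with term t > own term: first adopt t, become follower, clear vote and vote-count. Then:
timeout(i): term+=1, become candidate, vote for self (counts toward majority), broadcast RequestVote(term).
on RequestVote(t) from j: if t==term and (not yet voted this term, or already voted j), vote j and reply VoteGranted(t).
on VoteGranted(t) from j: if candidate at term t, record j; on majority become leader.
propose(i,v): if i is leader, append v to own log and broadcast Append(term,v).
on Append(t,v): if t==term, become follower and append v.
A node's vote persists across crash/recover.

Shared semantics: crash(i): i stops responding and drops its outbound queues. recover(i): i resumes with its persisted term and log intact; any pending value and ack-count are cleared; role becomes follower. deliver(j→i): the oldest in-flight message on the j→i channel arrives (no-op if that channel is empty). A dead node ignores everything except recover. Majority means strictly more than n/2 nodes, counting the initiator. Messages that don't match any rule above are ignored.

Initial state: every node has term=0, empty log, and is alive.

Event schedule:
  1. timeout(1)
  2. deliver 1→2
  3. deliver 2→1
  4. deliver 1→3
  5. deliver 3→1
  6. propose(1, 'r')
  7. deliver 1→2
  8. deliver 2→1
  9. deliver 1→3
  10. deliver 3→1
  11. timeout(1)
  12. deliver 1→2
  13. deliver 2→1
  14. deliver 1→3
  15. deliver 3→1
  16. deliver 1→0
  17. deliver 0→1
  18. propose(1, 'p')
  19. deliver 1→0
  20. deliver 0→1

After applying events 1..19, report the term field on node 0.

e1 timeout(1): 1[cand,t=1,-]
e2 deliver 1→2: 2[foll,t=1,-]
e3 deliver 2→1: ·
e4 deliver 1→3: 3[foll,t=1,-]
e5 deliver 3→1: 1[lead,t=1,-]
e6 propose(1,'r'): 1[lead,t=1,r]
e7 deliver 1→2: 2[foll,t=1,r]
e8 deliver 2→1: ·
e9 deliver 1→3: 3[foll,t=1,r]
e10 deliver 3→1: ·
e11 timeout(1): 1[cand,t=2,r]
e12 deliver 1→2: 2[foll,t=2,r]
e13 deliver 2→1: ·
e14 deliver 1→3: 3[foll,t=2,r]
e15 deliver 3→1: 1[lead,t=2,r]
e16 deliver 1→0: 0[foll,t=1,-]
e17 deliver 0→1: ·
e18 propose(1,'p'): 1[lead,t=2,r,p]
e19 deliver 1→0: 0[foll,t=1,r]

1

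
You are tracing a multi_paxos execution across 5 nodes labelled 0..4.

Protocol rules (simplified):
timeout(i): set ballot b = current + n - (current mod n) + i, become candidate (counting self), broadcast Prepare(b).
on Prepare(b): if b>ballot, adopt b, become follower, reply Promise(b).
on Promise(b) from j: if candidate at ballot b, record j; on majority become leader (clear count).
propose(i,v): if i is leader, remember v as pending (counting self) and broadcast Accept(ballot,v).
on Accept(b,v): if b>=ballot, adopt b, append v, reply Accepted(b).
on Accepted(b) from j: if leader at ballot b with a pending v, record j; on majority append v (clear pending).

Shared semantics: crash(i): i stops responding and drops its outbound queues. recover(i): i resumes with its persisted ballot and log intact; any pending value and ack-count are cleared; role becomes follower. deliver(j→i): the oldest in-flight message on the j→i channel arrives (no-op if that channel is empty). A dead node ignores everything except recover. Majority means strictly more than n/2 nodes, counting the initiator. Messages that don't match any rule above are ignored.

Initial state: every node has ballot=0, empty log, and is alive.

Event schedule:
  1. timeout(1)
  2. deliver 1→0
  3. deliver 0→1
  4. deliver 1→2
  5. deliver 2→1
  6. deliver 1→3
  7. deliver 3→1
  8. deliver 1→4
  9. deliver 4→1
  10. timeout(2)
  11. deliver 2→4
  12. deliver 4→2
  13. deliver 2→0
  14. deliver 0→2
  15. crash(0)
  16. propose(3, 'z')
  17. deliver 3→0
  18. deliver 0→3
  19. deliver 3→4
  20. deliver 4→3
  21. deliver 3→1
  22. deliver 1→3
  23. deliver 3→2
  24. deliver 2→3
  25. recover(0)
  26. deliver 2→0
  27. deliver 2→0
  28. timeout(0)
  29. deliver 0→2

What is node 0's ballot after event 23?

e1 timeout(1): 1[cand,b=6,-]
e2 deliver 1→0: 0[foll,b=6,-]
e3 deliver 0→1: ·
e4 deliver 1→2: 2[foll,b=6,-]
e5 deliver 2→1: 1[lead,b=6,-]
e6 deliver 1→3: 3[foll,b=6,-]
e7 deliver 3→1: ·
e8 deliver 1→4: 4[foll,b=6,-]
e9 deliver 4→1: ·
e10 timeout(2): 2[cand,b=12,-]
e11 deliver 2→4: 4[foll,b=12,-]
e12 deliver 4→2: ·
e13 deliver 2→0: 0[foll,b=12,-]
e14 deliver 0→2: 2[lead,b=12,-]
e15 crash(0): 0[✗foll,b=12,-]
e16 propose(3,'z'): ·
e17 deliver 3→0: ·
e18 deliver 0→3: ·
e19 deliver 3→4: ·
e20 deliver 4→3: ·
e21 deliver 3→1: ·
e22 deliver 1→3: ·
e23 deliver 3→2: ·

12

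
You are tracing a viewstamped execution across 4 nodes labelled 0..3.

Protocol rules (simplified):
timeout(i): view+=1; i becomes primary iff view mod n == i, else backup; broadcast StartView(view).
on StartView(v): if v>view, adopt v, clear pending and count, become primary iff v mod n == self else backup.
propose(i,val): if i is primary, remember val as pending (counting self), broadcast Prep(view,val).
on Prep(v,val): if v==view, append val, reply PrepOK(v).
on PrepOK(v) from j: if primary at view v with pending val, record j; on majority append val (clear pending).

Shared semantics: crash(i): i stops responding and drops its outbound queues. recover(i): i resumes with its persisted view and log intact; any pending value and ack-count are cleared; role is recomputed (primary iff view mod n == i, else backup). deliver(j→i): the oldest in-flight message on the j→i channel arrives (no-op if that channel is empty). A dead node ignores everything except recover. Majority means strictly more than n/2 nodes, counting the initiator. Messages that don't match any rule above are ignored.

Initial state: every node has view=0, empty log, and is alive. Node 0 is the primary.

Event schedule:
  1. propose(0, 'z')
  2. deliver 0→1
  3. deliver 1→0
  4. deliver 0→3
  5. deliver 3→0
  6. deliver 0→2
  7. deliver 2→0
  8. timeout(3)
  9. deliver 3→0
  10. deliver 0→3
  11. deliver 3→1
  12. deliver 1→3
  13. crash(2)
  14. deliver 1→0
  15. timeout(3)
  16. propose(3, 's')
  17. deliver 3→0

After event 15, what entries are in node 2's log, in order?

z

[1] propose(0,'z') → ∅
[2] deliver 0→1 → N1(back v0 [z])
[3] deliver 1→0 → ∅
[4] deliver 0→3 → N3(back v0 [z])
[5] deliver 3→0 → N0(prim v0 [z])
[6] deliver 0→2 → N2(back v0 [z])
[7] deliver 2→0 → ∅
[8] timeout(3) → N3(back v1 [z])
[9] deliver 3→0 → N0(back v1 [z])
[10] deliver 0→3 → ∅
[11] deliver 3→1 → N1(prim v1 [z])
[12] deliver 1→3 → ∅
[13] crash(2) → N2(✗back v0 [z])
[14] deliver 1→0 → ∅
[15] timeout(3) → N3(back v2 [z])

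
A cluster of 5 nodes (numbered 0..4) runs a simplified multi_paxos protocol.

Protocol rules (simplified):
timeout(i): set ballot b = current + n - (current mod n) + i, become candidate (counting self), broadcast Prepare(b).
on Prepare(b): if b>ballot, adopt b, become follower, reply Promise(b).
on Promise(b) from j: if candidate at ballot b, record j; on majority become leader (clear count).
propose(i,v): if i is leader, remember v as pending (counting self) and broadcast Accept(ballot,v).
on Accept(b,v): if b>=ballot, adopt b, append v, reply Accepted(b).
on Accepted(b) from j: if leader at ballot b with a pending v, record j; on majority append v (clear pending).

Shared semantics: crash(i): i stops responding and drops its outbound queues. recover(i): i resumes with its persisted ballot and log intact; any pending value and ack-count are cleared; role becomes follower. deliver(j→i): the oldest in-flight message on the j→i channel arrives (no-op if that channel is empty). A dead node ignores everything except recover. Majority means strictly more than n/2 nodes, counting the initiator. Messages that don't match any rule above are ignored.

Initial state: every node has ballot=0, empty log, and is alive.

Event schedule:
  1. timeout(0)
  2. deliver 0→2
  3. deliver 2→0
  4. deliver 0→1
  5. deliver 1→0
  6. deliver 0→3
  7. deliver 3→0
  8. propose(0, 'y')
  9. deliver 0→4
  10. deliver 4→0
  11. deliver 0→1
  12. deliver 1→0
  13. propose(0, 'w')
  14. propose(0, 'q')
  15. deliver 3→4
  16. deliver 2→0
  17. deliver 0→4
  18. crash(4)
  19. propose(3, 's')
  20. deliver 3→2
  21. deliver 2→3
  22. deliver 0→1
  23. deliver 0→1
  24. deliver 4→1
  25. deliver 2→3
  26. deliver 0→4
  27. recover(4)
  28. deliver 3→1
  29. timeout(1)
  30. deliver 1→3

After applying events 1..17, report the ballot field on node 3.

5

step 1 timeout(0): 0={cand,b=5,log=-}
step 2 deliver 0→2: 2={foll,b=5,log=-}
step 3 deliver 2→0: —
step 4 deliver 0→1: 1={foll,b=5,log=-}
step 5 deliver 1→0: 0={lead,b=5,log=-}
step 6 deliver 0→3: 3={foll,b=5,log=-}
step 7 deliver 3→0: —
step 8 propose(0,'y'): —
step 9 deliver 0→4: 4={foll,b=5,log=-}
step 10 deliver 4→0: —
step 11 deliver 0→1: 1={foll,b=5,log=y}
step 12 deliver 1→0: —
step 13 propose(0,'w'): —
step 14 propose(0,'q'): —
step 15 deliver 3→4: —
step 16 deliver 2→0: —
step 17 deliver 0→4: 4={foll,b=5,log=y}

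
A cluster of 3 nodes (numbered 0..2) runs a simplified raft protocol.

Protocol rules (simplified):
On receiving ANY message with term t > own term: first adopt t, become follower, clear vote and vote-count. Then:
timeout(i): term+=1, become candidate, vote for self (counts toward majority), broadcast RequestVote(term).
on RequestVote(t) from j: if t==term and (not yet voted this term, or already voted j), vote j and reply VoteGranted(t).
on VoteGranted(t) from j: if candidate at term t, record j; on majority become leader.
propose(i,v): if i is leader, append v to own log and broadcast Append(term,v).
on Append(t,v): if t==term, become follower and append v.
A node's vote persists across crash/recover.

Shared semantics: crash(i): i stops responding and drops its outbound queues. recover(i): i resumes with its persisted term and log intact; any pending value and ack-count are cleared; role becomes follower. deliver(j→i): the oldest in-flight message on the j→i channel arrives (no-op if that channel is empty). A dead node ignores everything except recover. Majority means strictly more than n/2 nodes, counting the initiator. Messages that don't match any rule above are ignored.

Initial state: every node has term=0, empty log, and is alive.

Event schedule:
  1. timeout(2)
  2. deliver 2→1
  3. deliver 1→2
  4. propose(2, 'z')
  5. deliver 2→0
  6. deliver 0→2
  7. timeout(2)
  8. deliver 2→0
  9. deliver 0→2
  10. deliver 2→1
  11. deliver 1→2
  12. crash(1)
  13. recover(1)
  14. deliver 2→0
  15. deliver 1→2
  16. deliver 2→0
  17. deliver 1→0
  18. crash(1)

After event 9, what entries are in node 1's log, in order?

empty

e1 timeout(2): 2[cand,t=1,-]
e2 deliver 2→1: 1[foll,t=1,-]
e3 deliver 1→2: 2[lead,t=1,-]
e4 propose(2,'z'): 2[lead,t=1,z]
e5 deliver 2→0: 0[foll,t=1,-]
e6 deliver 0→2: ·
e7 timeout(2): 2[cand,t=2,z]
e8 deliver 2→0: 0[foll,t=1,z]
e9 deliver 0→2: ·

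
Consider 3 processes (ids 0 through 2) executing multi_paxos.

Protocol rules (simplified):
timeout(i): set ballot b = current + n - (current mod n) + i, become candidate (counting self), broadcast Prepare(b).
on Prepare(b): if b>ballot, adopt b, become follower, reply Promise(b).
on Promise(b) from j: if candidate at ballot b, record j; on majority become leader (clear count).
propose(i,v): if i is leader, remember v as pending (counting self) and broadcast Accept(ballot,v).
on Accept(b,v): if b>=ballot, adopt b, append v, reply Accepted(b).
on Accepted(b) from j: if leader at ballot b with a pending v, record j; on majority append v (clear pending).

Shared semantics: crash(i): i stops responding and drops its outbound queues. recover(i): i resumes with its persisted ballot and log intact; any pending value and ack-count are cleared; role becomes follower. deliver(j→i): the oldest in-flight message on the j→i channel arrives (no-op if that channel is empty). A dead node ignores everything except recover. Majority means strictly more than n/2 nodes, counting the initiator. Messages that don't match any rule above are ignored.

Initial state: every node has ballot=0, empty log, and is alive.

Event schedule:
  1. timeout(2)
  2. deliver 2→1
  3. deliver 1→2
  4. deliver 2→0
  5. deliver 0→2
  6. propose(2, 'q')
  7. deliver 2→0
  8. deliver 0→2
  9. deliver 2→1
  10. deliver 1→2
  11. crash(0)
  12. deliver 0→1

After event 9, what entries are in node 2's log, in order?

[1] timeout(2) → N2(cand b5 [-])
[2] deliver 2→1 → N1(foll b5 [-])
[3] deliver 1→2 → N2(lead b5 [-])
[4] deliver 2→0 → N0(foll b5 [-])
[5] deliver 0→2 → ∅
[6] propose(2,'q') → ∅
[7] deliver 2→0 → N0(foll b5 [q])
[8] deliver 0→2 → N2(lead b5 [q])
[9] deliver 2→1 → N1(foll b5 [q])

q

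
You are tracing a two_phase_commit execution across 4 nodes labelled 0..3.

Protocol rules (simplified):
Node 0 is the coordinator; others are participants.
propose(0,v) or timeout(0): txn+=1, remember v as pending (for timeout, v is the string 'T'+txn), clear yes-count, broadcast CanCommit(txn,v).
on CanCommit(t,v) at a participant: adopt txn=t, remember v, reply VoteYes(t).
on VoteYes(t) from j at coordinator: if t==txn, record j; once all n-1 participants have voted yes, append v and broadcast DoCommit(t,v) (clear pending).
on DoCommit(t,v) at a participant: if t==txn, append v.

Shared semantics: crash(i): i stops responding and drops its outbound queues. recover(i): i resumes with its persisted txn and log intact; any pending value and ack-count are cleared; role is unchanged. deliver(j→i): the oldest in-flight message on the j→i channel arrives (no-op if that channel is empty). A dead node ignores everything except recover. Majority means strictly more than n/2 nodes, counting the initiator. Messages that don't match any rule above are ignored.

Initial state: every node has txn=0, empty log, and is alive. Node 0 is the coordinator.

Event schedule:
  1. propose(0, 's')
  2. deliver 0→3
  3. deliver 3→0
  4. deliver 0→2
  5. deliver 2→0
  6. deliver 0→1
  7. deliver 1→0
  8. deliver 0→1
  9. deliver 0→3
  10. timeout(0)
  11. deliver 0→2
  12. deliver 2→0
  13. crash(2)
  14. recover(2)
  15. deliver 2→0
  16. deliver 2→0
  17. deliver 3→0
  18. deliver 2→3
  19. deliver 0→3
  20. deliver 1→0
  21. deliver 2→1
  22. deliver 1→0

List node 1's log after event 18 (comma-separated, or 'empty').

e1 propose(0,'s'): 0[coor,t=1,-]
e2 deliver 0→3: 3[part,t=1,-]
e3 deliver 3→0: ·
e4 deliver 0→2: 2[part,t=1,-]
e5 deliver 2→0: ·
e6 deliver 0→1: 1[part,t=1,-]
e7 deliver 1→0: 0[coor,t=1,s]
e8 deliver 0→1: 1[part,t=1,s]
e9 deliver 0→3: 3[part,t=1,s]
e10 timeout(0): 0[coor,t=2,s]
e11 deliver 0→2: 2[part,t=1,s]
e12 deliver 2→0: ·
e13 crash(2): 2[✗part,t=1,s]
e14 recover(2): 2[part,t=1,s]
e15 deliver 2→0: ·
e16 deliver 2→0: ·
e17 deliver 3→0: ·
e18 deliver 2→3: ·

s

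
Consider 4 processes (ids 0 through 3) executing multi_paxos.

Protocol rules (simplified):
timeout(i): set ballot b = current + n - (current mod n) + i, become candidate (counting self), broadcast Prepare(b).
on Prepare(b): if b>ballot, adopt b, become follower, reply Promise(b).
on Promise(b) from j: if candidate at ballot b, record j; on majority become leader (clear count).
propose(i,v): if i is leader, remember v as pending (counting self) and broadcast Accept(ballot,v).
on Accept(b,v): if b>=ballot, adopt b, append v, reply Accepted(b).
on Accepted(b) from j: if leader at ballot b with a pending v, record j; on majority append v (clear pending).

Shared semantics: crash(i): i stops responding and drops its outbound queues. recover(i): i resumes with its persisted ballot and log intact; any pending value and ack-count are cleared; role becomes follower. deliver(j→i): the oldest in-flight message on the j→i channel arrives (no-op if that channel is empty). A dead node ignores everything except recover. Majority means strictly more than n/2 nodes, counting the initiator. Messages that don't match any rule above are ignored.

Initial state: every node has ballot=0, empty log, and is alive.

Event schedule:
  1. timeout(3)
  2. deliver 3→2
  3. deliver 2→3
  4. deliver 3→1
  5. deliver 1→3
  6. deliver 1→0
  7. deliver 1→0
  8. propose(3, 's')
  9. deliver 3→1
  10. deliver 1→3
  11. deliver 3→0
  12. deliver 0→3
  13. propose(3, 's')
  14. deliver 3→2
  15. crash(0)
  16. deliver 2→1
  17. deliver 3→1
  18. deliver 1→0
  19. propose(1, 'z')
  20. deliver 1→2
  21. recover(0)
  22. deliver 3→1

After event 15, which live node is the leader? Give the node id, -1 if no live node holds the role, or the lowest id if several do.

3

e1 timeout(3): 3[cand,b=7,-]
e2 deliver 3→2: 2[foll,b=7,-]
e3 deliver 2→3: ·
e4 deliver 3→1: 1[foll,b=7,-]
e5 deliver 1→3: 3[lead,b=7,-]
e6 deliver 1→0: ·
e7 deliver 1→0: ·
e8 propose(3,'s'): ·
e9 deliver 3→1: 1[foll,b=7,s]
e10 deliver 1→3: ·
e11 deliver 3→0: 0[foll,b=7,-]
e12 deliver 0→3: ·
e13 propose(3,'s'): ·
e14 deliver 3→2: 2[foll,b=7,s]
e15 crash(0): 0[✗foll,b=7,-]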